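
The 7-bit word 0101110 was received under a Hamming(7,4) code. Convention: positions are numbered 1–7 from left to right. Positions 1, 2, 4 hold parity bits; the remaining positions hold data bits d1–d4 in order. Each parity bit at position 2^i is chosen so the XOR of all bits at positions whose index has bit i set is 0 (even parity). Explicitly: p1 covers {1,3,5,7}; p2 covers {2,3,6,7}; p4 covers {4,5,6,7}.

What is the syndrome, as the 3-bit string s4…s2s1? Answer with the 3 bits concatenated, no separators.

s1 (pos 1,3,5,7): 0⊕0⊕1⊕0 = 1
s2 (pos 2,3,6,7): 1⊕0⊕1⊕0 = 0
s4 (pos 4,5,6,7): 1⊕1⊕1⊕0 = 1
Syndrome s4…s1 = 101 → error at position 5.

101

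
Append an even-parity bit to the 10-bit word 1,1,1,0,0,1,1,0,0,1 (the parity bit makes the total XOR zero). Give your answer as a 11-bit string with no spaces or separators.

11100110010

XOR of the 10 data bits: 1⊕1⊕1⊕0⊕0⊕1⊕1⊕0⊕0⊕1 = 0
Parity bit = 0 (so all 11 bits XOR to 0).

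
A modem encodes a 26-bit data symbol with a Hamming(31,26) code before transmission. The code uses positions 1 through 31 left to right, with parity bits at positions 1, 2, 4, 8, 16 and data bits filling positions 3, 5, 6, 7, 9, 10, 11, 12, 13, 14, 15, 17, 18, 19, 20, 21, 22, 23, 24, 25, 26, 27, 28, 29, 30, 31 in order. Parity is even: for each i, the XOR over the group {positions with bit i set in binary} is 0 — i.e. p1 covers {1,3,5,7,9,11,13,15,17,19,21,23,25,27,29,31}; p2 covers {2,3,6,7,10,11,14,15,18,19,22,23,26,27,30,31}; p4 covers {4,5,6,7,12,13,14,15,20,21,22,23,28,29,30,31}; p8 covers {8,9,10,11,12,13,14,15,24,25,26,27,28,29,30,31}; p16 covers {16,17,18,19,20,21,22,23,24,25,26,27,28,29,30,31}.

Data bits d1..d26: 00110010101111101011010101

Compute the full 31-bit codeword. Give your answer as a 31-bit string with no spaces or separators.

Place data at non-parity positions: p1 p2 0 p4 0 1 1 p8 0 0 1 0 1 0 1 p16 1 1 1 1 0 1 0 1 1 0 1 0 1 0 1
p1 (pos 1,3,5,7,9,11,13,15,17,19,21,23,25,27,29,31): XOR of data positions = 0⊕0⊕1⊕0⊕1⊕1⊕1⊕1⊕1⊕0⊕0⊕1⊕1⊕1⊕1 = 0
p2 (pos 2,3,6,7,10,11,14,15,18,19,22,23,26,27,30,31): XOR of data positions = 0⊕1⊕1⊕0⊕1⊕0⊕1⊕1⊕1⊕1⊕0⊕0⊕1⊕0⊕1 = 1
p4 (pos 4,5,6,7,12,13,14,15,20,21,22,23,28,29,30,31): XOR of data positions = 0⊕1⊕1⊕0⊕1⊕0⊕1⊕1⊕0⊕1⊕0⊕0⊕1⊕0⊕1 = 0
p8 (pos 8,9,10,11,12,13,14,15,24,25,26,27,28,29,30,31): XOR of data positions = 0⊕0⊕1⊕0⊕1⊕0⊕1⊕1⊕1⊕0⊕1⊕0⊕1⊕0⊕1 = 0
p16 (pos 16,17,18,19,20,21,22,23,24,25,26,27,28,29,30,31): XOR of data positions = 1⊕1⊕1⊕1⊕0⊕1⊕0⊕1⊕1⊕0⊕1⊕0⊕1⊕0⊕1 = 0
Codeword: 0100011000101010111101011010101

0100011000101010111101011010101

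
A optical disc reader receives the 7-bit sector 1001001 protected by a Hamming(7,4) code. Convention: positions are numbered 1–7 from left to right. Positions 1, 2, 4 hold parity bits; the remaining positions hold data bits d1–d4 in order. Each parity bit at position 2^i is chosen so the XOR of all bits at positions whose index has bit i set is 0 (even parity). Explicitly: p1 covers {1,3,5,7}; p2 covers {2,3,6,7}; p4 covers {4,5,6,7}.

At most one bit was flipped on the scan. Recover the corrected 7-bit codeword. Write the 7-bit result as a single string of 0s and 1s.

1101001

s1 (pos 1,3,5,7): 1⊕0⊕0⊕1 = 0
s2 (pos 2,3,6,7): 0⊕0⊕0⊕1 = 1
s4 (pos 4,5,6,7): 1⊕0⊕0⊕1 = 0
Syndrome s4…s1 = 010 → error at position 2.
Flip position 2: 1001001 → 1101001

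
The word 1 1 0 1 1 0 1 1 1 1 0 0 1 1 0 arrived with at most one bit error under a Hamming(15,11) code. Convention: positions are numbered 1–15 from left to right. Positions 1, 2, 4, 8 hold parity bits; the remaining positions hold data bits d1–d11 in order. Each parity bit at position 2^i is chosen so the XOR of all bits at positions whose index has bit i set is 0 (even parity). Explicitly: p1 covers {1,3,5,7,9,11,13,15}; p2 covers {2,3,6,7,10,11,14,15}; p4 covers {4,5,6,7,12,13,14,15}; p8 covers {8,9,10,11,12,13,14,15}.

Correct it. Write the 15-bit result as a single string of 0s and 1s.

s1 (pos 1,3,5,7,9,11,13,15): 1⊕0⊕1⊕1⊕1⊕0⊕1⊕0 = 1
s2 (pos 2,3,6,7,10,11,14,15): 1⊕0⊕0⊕1⊕1⊕0⊕1⊕0 = 0
s4 (pos 4,5,6,7,12,13,14,15): 1⊕1⊕0⊕1⊕0⊕1⊕1⊕0 = 1
s8 (pos 8,9,10,11,12,13,14,15): 1⊕1⊕1⊕0⊕0⊕1⊕1⊕0 = 1
Syndrome s8…s1 = 1101 → error at position 13.
Flip position 13: 110110111100110 → 110110111100010

110110111100010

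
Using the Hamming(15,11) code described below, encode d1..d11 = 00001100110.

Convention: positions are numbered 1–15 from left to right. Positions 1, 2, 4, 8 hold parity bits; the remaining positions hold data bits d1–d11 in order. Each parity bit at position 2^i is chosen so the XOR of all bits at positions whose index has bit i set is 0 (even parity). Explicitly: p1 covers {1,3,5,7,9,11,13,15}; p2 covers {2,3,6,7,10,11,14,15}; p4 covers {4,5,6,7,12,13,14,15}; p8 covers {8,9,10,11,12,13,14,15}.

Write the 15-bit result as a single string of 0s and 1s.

Place data at non-parity positions: p1 p2 0 p4 0 0 0 p8 1 1 0 0 1 1 0
p1 (pos 1,3,5,7,9,11,13,15): XOR of data positions = 0⊕0⊕0⊕1⊕0⊕1⊕0 = 0
p2 (pos 2,3,6,7,10,11,14,15): XOR of data positions = 0⊕0⊕0⊕1⊕0⊕1⊕0 = 0
p4 (pos 4,5,6,7,12,13,14,15): XOR of data positions = 0⊕0⊕0⊕0⊕1⊕1⊕0 = 0
p8 (pos 8,9,10,11,12,13,14,15): XOR of data positions = 1⊕1⊕0⊕0⊕1⊕1⊕0 = 0
Codeword: 000000001100110

000000001100110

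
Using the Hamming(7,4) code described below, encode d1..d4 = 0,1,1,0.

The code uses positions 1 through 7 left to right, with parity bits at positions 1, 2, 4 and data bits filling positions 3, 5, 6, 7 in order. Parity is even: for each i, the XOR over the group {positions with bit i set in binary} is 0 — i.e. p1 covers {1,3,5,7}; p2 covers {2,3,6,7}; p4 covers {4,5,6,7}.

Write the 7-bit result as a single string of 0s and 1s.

1100110

Place data at non-parity positions: p1 p2 0 p4 1 1 0
p1 (pos 1,3,5,7): XOR of data positions = 0⊕1⊕0 = 1
p2 (pos 2,3,6,7): XOR of data positions = 0⊕1⊕0 = 1
p4 (pos 4,5,6,7): XOR of data positions = 1⊕1⊕0 = 0
Codeword: 1100110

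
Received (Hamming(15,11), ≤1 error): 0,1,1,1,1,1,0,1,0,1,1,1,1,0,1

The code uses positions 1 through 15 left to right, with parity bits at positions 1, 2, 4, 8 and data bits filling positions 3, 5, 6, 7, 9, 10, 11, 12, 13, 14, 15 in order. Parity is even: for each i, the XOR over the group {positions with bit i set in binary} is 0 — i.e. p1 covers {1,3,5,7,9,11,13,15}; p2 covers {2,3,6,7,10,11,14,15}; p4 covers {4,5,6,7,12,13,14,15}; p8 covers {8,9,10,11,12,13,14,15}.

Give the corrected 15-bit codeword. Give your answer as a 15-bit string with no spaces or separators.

s1 (pos 1,3,5,7,9,11,13,15): 0⊕1⊕1⊕0⊕0⊕1⊕1⊕1 = 1
s2 (pos 2,3,6,7,10,11,14,15): 1⊕1⊕1⊕0⊕1⊕1⊕0⊕1 = 0
s4 (pos 4,5,6,7,12,13,14,15): 1⊕1⊕1⊕0⊕1⊕1⊕0⊕1 = 0
s8 (pos 8,9,10,11,12,13,14,15): 1⊕0⊕1⊕1⊕1⊕1⊕0⊕1 = 0
Syndrome s8…s1 = 0001 → error at position 1.
Flip position 1: 011111010111101 → 111111010111101

111111010111101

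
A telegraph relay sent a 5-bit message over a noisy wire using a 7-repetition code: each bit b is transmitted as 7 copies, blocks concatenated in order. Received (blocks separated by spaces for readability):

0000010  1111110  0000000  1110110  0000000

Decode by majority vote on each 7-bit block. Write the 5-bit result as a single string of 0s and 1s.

Block 1 (0000010): 1 one → 0
Block 2 (1111110): 6 ones → 1
Block 3 (0000000): 0 ones → 0
Block 4 (1110110): 5 ones → 1
Block 5 (0000000): 0 ones → 0

01010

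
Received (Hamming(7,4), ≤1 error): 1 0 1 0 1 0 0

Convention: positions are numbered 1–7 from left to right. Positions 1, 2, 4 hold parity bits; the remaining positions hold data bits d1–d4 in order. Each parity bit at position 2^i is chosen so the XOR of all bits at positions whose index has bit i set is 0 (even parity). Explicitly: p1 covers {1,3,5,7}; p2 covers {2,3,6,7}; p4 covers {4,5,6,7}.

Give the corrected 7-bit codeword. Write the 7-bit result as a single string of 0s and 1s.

1010101

s1 (pos 1,3,5,7): 1⊕1⊕1⊕0 = 1
s2 (pos 2,3,6,7): 0⊕1⊕0⊕0 = 1
s4 (pos 4,5,6,7): 0⊕1⊕0⊕0 = 1
Syndrome s4…s1 = 111 → error at position 7.
Flip position 7: 1010100 → 1010101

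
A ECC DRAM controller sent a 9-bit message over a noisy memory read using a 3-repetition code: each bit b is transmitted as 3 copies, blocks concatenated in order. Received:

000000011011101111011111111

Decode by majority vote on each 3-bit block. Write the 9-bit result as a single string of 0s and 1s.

001111111

Block 1 (000): 0 ones → 0
Block 2 (000): 0 ones → 0
Block 3 (011): 2 ones → 1
Block 4 (011): 2 ones → 1
Block 5 (101): 2 ones → 1
Block 6 (111): 3 ones → 1
Block 7 (011): 2 ones → 1
Block 8 (111): 3 ones → 1
Block 9 (111): 3 ones → 1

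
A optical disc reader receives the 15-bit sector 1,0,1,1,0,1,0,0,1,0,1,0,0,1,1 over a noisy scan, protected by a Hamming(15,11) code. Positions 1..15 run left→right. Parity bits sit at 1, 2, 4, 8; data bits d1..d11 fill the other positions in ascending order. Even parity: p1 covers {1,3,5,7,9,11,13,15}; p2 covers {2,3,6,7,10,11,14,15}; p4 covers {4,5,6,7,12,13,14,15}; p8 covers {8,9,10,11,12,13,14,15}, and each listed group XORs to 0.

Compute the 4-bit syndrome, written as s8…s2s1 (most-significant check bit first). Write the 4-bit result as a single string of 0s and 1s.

s1 (pos 1,3,5,7,9,11,13,15): 1⊕1⊕0⊕0⊕1⊕1⊕0⊕1 = 1
s2 (pos 2,3,6,7,10,11,14,15): 0⊕1⊕1⊕0⊕0⊕1⊕1⊕1 = 1
s4 (pos 4,5,6,7,12,13,14,15): 1⊕0⊕1⊕0⊕0⊕0⊕1⊕1 = 0
s8 (pos 8,9,10,11,12,13,14,15): 0⊕1⊕0⊕1⊕0⊕0⊕1⊕1 = 0
Syndrome s8…s1 = 0011 → error at position 3.

0011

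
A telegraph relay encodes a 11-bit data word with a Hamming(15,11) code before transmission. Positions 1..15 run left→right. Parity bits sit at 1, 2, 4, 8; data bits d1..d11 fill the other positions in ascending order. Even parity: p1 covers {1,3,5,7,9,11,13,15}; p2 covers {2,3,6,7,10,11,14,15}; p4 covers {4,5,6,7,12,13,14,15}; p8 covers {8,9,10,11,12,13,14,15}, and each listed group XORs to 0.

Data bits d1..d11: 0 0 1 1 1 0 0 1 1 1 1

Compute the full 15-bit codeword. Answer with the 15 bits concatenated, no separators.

000001111001111

Place data at non-parity positions: p1 p2 0 p4 0 1 1 p8 1 0 0 1 1 1 1
p1 (pos 1,3,5,7,9,11,13,15): XOR of data positions = 0⊕0⊕1⊕1⊕0⊕1⊕1 = 0
p2 (pos 2,3,6,7,10,11,14,15): XOR of data positions = 0⊕1⊕1⊕0⊕0⊕1⊕1 = 0
p4 (pos 4,5,6,7,12,13,14,15): XOR of data positions = 0⊕1⊕1⊕1⊕1⊕1⊕1 = 0
p8 (pos 8,9,10,11,12,13,14,15): XOR of data positions = 1⊕0⊕0⊕1⊕1⊕1⊕1 = 1
Codeword: 000001111001111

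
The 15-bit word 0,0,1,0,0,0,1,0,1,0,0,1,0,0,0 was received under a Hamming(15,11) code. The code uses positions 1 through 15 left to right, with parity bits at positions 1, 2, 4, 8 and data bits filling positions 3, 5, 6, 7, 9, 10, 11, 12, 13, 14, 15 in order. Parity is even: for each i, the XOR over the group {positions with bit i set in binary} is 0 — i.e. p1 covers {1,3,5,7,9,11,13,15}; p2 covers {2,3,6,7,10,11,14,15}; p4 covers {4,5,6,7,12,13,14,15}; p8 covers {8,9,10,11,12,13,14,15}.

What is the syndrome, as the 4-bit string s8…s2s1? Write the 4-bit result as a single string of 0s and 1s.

s1 (pos 1,3,5,7,9,11,13,15): 0⊕1⊕0⊕1⊕1⊕0⊕0⊕0 = 1
s2 (pos 2,3,6,7,10,11,14,15): 0⊕1⊕0⊕1⊕0⊕0⊕0⊕0 = 0
s4 (pos 4,5,6,7,12,13,14,15): 0⊕0⊕0⊕1⊕1⊕0⊕0⊕0 = 0
s8 (pos 8,9,10,11,12,13,14,15): 0⊕1⊕0⊕0⊕1⊕0⊕0⊕0 = 0
Syndrome s8…s1 = 0001 → error at position 1.

0001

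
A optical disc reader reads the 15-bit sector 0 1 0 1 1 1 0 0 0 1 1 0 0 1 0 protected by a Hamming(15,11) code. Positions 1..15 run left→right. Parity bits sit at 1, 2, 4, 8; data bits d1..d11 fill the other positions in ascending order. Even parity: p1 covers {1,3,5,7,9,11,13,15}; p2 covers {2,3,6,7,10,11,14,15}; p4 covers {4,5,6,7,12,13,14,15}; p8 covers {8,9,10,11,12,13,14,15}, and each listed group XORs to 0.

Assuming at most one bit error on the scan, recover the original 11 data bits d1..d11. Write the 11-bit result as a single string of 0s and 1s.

01100010010

s1 (pos 1,3,5,7,9,11,13,15): 0⊕0⊕1⊕0⊕0⊕1⊕0⊕0 = 0
s2 (pos 2,3,6,7,10,11,14,15): 1⊕0⊕1⊕0⊕1⊕1⊕1⊕0 = 1
s4 (pos 4,5,6,7,12,13,14,15): 1⊕1⊕1⊕0⊕0⊕0⊕1⊕0 = 0
s8 (pos 8,9,10,11,12,13,14,15): 0⊕0⊕1⊕1⊕0⊕0⊕1⊕0 = 1
Syndrome s8…s1 = 1010 → error at position 10.
Flip position 10: 010111000110010 → 010111000010010
Read data bits from positions 3,5,6,7,9,10,11,12,13,14,15: 01100010010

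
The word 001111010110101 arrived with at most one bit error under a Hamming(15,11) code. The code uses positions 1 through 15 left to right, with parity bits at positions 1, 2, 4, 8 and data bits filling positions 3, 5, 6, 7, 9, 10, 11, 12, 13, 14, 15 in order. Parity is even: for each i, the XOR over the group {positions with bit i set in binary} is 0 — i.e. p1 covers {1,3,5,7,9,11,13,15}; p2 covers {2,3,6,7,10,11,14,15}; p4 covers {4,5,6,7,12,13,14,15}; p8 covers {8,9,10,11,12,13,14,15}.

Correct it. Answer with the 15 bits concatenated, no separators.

s1 (pos 1,3,5,7,9,11,13,15): 0⊕1⊕1⊕0⊕0⊕1⊕1⊕1 = 1
s2 (pos 2,3,6,7,10,11,14,15): 0⊕1⊕1⊕0⊕1⊕1⊕0⊕1 = 1
s4 (pos 4,5,6,7,12,13,14,15): 1⊕1⊕1⊕0⊕0⊕1⊕0⊕1 = 1
s8 (pos 8,9,10,11,12,13,14,15): 1⊕0⊕1⊕1⊕0⊕1⊕0⊕1 = 1
Syndrome s8…s1 = 1111 → error at position 15.
Flip position 15: 001111010110101 → 001111010110100

001111010110100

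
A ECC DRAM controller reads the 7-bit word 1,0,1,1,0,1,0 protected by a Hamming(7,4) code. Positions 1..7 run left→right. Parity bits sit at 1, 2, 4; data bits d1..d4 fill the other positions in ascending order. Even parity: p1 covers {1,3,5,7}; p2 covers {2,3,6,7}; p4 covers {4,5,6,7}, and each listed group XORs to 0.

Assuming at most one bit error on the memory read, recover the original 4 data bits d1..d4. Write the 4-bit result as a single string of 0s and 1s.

1010

s1 (pos 1,3,5,7): 1⊕1⊕0⊕0 = 0
s2 (pos 2,3,6,7): 0⊕1⊕1⊕0 = 0
s4 (pos 4,5,6,7): 1⊕0⊕1⊕0 = 0
Syndrome s4…s1 = 000 → no error.
Read data bits from positions 3,5,6,7: 1010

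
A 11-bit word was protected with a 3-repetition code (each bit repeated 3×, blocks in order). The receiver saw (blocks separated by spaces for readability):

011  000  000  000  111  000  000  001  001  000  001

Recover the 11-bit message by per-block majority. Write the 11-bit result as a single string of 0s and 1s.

Block 1 (011): 2 ones → 1
Block 2 (000): 0 ones → 0
Block 3 (000): 0 ones → 0
Block 4 (000): 0 ones → 0
Block 5 (111): 3 ones → 1
Block 6 (000): 0 ones → 0
Block 7 (000): 0 ones → 0
Block 8 (001): 1 one → 0
Block 9 (001): 1 one → 0
Block 10 (000): 0 ones → 0
Block 11 (001): 1 one → 0

10001000000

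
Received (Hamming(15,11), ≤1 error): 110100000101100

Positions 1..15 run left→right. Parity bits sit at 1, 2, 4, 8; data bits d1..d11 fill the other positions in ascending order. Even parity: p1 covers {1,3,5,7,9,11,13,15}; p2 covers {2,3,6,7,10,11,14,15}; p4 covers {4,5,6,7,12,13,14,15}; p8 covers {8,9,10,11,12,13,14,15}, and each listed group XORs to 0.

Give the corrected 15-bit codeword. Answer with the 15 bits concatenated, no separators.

s1 (pos 1,3,5,7,9,11,13,15): 1⊕0⊕0⊕0⊕0⊕0⊕1⊕0 = 0
s2 (pos 2,3,6,7,10,11,14,15): 1⊕0⊕0⊕0⊕1⊕0⊕0⊕0 = 0
s4 (pos 4,5,6,7,12,13,14,15): 1⊕0⊕0⊕0⊕1⊕1⊕0⊕0 = 1
s8 (pos 8,9,10,11,12,13,14,15): 0⊕0⊕1⊕0⊕1⊕1⊕0⊕0 = 1
Syndrome s8…s1 = 1100 → error at position 12.
Flip position 12: 110100000101100 → 110100000100100

110100000100100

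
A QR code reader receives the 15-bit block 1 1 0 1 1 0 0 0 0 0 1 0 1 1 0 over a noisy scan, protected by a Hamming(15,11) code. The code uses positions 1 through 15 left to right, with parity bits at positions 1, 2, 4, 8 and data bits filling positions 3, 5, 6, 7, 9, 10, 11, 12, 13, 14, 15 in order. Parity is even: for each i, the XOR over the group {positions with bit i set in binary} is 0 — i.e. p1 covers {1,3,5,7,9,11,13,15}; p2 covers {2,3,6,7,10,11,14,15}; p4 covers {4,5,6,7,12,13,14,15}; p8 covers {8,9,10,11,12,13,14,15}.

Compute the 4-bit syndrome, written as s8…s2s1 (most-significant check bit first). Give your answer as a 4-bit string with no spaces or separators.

s1 (pos 1,3,5,7,9,11,13,15): 1⊕0⊕1⊕0⊕0⊕1⊕1⊕0 = 0
s2 (pos 2,3,6,7,10,11,14,15): 1⊕0⊕0⊕0⊕0⊕1⊕1⊕0 = 1
s4 (pos 4,5,6,7,12,13,14,15): 1⊕1⊕0⊕0⊕0⊕1⊕1⊕0 = 0
s8 (pos 8,9,10,11,12,13,14,15): 0⊕0⊕0⊕1⊕0⊕1⊕1⊕0 = 1
Syndrome s8…s1 = 1010 → error at position 10.

1010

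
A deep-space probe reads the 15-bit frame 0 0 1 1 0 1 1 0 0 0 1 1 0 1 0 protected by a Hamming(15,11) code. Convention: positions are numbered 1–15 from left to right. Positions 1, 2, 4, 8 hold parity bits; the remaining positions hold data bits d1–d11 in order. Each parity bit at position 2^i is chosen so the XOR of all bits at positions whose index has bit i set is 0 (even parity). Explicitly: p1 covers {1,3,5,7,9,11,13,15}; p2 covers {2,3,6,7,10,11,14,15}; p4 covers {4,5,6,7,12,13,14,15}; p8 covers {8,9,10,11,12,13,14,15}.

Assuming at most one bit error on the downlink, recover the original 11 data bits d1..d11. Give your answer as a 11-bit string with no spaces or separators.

s1 (pos 1,3,5,7,9,11,13,15): 0⊕1⊕0⊕1⊕0⊕1⊕0⊕0 = 1
s2 (pos 2,3,6,7,10,11,14,15): 0⊕1⊕1⊕1⊕0⊕1⊕1⊕0 = 1
s4 (pos 4,5,6,7,12,13,14,15): 1⊕0⊕1⊕1⊕1⊕0⊕1⊕0 = 1
s8 (pos 8,9,10,11,12,13,14,15): 0⊕0⊕0⊕1⊕1⊕0⊕1⊕0 = 1
Syndrome s8…s1 = 1111 → error at position 15.
Flip position 15: 001101100011010 → 001101100011011
Read data bits from positions 3,5,6,7,9,10,11,12,13,14,15: 10110011011

10110011011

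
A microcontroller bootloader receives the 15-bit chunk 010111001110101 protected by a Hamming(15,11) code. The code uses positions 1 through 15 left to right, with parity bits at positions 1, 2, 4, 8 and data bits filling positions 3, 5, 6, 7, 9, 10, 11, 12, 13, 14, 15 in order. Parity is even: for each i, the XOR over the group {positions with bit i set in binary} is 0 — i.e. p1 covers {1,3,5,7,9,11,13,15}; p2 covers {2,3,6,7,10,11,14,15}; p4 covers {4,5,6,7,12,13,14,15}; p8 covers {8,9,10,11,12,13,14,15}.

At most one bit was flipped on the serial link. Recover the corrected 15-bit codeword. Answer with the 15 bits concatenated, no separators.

s1 (pos 1,3,5,7,9,11,13,15): 0⊕0⊕1⊕0⊕1⊕1⊕1⊕1 = 1
s2 (pos 2,3,6,7,10,11,14,15): 1⊕0⊕1⊕0⊕1⊕1⊕0⊕1 = 1
s4 (pos 4,5,6,7,12,13,14,15): 1⊕1⊕1⊕0⊕0⊕1⊕0⊕1 = 1
s8 (pos 8,9,10,11,12,13,14,15): 0⊕1⊕1⊕1⊕0⊕1⊕0⊕1 = 1
Syndrome s8…s1 = 1111 → error at position 15.
Flip position 15: 010111001110101 → 010111001110100

010111001110100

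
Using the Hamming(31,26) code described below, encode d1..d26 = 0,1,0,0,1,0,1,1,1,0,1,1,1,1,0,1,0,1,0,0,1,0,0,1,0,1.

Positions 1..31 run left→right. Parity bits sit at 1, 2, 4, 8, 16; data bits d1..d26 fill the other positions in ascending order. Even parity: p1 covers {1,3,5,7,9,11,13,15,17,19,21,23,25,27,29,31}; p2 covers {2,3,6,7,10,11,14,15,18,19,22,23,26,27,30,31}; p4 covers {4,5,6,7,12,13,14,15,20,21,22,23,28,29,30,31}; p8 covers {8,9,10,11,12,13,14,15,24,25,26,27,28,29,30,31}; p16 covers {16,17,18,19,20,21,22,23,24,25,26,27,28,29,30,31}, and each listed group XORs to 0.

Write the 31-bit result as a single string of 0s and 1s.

1100100010111010111010100100101

Place data at non-parity positions: p1 p2 0 p4 1 0 0 p8 1 0 1 1 1 0 1 p16 1 1 1 0 1 0 1 0 0 1 0 0 1 0 1
p1 (pos 1,3,5,7,9,11,13,15,17,19,21,23,25,27,29,31): XOR of data positions = 0⊕1⊕0⊕1⊕1⊕1⊕1⊕1⊕1⊕1⊕1⊕0⊕0⊕1⊕1 = 1
p2 (pos 2,3,6,7,10,11,14,15,18,19,22,23,26,27,30,31): XOR of data positions = 0⊕0⊕0⊕0⊕1⊕0⊕1⊕1⊕1⊕0⊕1⊕1⊕0⊕0⊕1 = 1
p4 (pos 4,5,6,7,12,13,14,15,20,21,22,23,28,29,30,31): XOR of data positions = 1⊕0⊕0⊕1⊕1⊕0⊕1⊕0⊕1⊕0⊕1⊕0⊕1⊕0⊕1 = 0
p8 (pos 8,9,10,11,12,13,14,15,24,25,26,27,28,29,30,31): XOR of data positions = 1⊕0⊕1⊕1⊕1⊕0⊕1⊕0⊕0⊕1⊕0⊕0⊕1⊕0⊕1 = 0
p16 (pos 16,17,18,19,20,21,22,23,24,25,26,27,28,29,30,31): XOR of data positions = 1⊕1⊕1⊕0⊕1⊕0⊕1⊕0⊕0⊕1⊕0⊕0⊕1⊕0⊕1 = 0
Codeword: 1100100010111010111010100100101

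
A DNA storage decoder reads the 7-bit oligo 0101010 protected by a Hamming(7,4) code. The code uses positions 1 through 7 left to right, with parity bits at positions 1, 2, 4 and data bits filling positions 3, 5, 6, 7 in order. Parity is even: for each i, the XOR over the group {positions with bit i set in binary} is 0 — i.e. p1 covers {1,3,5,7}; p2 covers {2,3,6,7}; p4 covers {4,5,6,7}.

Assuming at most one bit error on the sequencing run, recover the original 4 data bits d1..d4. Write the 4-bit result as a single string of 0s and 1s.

s1 (pos 1,3,5,7): 0⊕0⊕0⊕0 = 0
s2 (pos 2,3,6,7): 1⊕0⊕1⊕0 = 0
s4 (pos 4,5,6,7): 1⊕0⊕1⊕0 = 0
Syndrome s4…s1 = 000 → no error.
Read data bits from positions 3,5,6,7: 0010

0010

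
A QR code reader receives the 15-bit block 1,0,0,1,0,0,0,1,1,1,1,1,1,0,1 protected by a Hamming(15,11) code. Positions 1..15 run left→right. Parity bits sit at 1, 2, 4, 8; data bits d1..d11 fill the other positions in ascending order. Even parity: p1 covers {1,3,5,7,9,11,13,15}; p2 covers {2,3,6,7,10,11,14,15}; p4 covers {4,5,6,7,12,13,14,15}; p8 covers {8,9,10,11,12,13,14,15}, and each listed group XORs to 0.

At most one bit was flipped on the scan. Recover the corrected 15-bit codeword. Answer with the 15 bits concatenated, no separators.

s1 (pos 1,3,5,7,9,11,13,15): 1⊕0⊕0⊕0⊕1⊕1⊕1⊕1 = 1
s2 (pos 2,3,6,7,10,11,14,15): 0⊕0⊕0⊕0⊕1⊕1⊕0⊕1 = 1
s4 (pos 4,5,6,7,12,13,14,15): 1⊕0⊕0⊕0⊕1⊕1⊕0⊕1 = 0
s8 (pos 8,9,10,11,12,13,14,15): 1⊕1⊕1⊕1⊕1⊕1⊕0⊕1 = 1
Syndrome s8…s1 = 1011 → error at position 11.
Flip position 11: 100100011111101 → 100100011101101

100100011101101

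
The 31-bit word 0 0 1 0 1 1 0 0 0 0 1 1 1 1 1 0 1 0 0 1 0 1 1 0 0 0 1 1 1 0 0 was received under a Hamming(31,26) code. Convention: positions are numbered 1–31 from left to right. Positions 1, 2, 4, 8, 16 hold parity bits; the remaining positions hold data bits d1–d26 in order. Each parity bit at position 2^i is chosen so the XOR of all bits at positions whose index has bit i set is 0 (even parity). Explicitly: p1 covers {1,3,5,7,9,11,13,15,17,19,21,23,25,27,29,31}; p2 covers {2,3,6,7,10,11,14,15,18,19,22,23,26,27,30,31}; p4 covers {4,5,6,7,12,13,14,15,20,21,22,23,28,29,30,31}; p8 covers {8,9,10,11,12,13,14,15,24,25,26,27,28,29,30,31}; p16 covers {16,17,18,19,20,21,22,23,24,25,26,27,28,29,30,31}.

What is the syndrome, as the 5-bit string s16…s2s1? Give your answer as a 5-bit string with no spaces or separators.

s1 (pos 1,3,5,7,9,11,13,15,17,19,21,23,25,27,29,31): 0⊕1⊕1⊕0⊕0⊕1⊕1⊕1⊕1⊕0⊕0⊕1⊕0⊕1⊕1⊕0 = 1
s2 (pos 2,3,6,7,10,11,14,15,18,19,22,23,26,27,30,31): 0⊕1⊕1⊕0⊕0⊕1⊕1⊕1⊕0⊕0⊕1⊕1⊕0⊕1⊕0⊕0 = 0
s4 (pos 4,5,6,7,12,13,14,15,20,21,22,23,28,29,30,31): 0⊕1⊕1⊕0⊕1⊕1⊕1⊕1⊕1⊕0⊕1⊕1⊕1⊕1⊕0⊕0 = 1
s8 (pos 8,9,10,11,12,13,14,15,24,25,26,27,28,29,30,31): 0⊕0⊕0⊕1⊕1⊕1⊕1⊕1⊕0⊕0⊕0⊕1⊕1⊕1⊕0⊕0 = 0
s16 (pos 16,17,18,19,20,21,22,23,24,25,26,27,28,29,30,31): 0⊕1⊕0⊕0⊕1⊕0⊕1⊕1⊕0⊕0⊕0⊕1⊕1⊕1⊕0⊕0 = 1
Syndrome s16…s1 = 10101 → error at position 21.

10101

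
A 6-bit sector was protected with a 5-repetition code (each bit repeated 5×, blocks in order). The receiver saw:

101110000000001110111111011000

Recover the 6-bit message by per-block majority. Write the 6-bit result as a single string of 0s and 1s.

Block 1 (10111): 4 ones → 1
Block 2 (00000): 0 ones → 0
Block 3 (00001): 1 one → 0
Block 4 (11011): 4 ones → 1
Block 5 (11110): 4 ones → 1
Block 6 (11000): 2 ones → 0

100110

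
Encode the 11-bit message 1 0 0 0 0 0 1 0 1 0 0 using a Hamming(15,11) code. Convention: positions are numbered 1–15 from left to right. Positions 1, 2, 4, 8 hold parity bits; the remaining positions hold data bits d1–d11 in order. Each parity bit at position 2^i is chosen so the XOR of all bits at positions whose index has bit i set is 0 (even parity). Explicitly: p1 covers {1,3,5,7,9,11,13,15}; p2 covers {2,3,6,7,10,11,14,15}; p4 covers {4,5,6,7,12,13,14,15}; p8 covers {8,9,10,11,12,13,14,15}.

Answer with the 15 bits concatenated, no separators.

Place data at non-parity positions: p1 p2 1 p4 0 0 0 p8 0 0 1 0 1 0 0
p1 (pos 1,3,5,7,9,11,13,15): XOR of data positions = 1⊕0⊕0⊕0⊕1⊕1⊕0 = 1
p2 (pos 2,3,6,7,10,11,14,15): XOR of data positions = 1⊕0⊕0⊕0⊕1⊕0⊕0 = 0
p4 (pos 4,5,6,7,12,13,14,15): XOR of data positions = 0⊕0⊕0⊕0⊕1⊕0⊕0 = 1
p8 (pos 8,9,10,11,12,13,14,15): XOR of data positions = 0⊕0⊕1⊕0⊕1⊕0⊕0 = 0
Codeword: 101100000010100

101100000010100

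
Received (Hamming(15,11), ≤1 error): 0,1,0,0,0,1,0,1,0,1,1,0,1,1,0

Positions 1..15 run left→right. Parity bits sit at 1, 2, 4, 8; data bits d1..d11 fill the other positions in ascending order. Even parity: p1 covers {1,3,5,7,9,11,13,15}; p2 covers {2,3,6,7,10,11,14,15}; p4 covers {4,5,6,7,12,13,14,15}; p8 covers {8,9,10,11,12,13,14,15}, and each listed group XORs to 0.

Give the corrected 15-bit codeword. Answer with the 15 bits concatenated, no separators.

s1 (pos 1,3,5,7,9,11,13,15): 0⊕0⊕0⊕0⊕0⊕1⊕1⊕0 = 0
s2 (pos 2,3,6,7,10,11,14,15): 1⊕0⊕1⊕0⊕1⊕1⊕1⊕0 = 1
s4 (pos 4,5,6,7,12,13,14,15): 0⊕0⊕1⊕0⊕0⊕1⊕1⊕0 = 1
s8 (pos 8,9,10,11,12,13,14,15): 1⊕0⊕1⊕1⊕0⊕1⊕1⊕0 = 1
Syndrome s8…s1 = 1110 → error at position 14.
Flip position 14: 010001010110110 → 010001010110100

010001010110100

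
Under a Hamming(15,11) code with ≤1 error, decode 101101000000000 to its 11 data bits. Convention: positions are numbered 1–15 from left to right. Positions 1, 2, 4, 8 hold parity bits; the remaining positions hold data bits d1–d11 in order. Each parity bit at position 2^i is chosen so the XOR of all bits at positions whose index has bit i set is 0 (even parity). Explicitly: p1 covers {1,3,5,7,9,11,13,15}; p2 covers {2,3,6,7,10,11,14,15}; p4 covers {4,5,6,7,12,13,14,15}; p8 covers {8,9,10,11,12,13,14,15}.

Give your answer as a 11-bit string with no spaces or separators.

10100000000

s1 (pos 1,3,5,7,9,11,13,15): 1⊕1⊕0⊕0⊕0⊕0⊕0⊕0 = 0
s2 (pos 2,3,6,7,10,11,14,15): 0⊕1⊕1⊕0⊕0⊕0⊕0⊕0 = 0
s4 (pos 4,5,6,7,12,13,14,15): 1⊕0⊕1⊕0⊕0⊕0⊕0⊕0 = 0
s8 (pos 8,9,10,11,12,13,14,15): 0⊕0⊕0⊕0⊕0⊕0⊕0⊕0 = 0
Syndrome s8…s1 = 0000 → no error.
Read data bits from positions 3,5,6,7,9,10,11,12,13,14,15: 10100000000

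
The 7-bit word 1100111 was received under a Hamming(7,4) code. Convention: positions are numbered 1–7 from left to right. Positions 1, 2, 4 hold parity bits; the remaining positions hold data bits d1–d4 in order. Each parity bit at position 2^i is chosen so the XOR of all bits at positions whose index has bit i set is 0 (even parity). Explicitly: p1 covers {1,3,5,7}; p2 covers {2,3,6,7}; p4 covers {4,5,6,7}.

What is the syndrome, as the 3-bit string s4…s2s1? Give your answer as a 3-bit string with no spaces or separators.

111

s1 (pos 1,3,5,7): 1⊕0⊕1⊕1 = 1
s2 (pos 2,3,6,7): 1⊕0⊕1⊕1 = 1
s4 (pos 4,5,6,7): 0⊕1⊕1⊕1 = 1
Syndrome s4…s1 = 111 → error at position 7.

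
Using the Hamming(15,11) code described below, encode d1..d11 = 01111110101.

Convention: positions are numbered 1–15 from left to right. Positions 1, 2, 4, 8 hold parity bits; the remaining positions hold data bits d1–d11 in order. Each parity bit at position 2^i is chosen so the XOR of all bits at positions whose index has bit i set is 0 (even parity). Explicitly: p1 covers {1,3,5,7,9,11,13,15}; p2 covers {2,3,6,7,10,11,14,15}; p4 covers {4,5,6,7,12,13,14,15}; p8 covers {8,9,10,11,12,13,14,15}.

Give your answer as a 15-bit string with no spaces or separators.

Place data at non-parity positions: p1 p2 0 p4 1 1 1 p8 1 1 1 0 1 0 1
p1 (pos 1,3,5,7,9,11,13,15): XOR of data positions = 0⊕1⊕1⊕1⊕1⊕1⊕1 = 0
p2 (pos 2,3,6,7,10,11,14,15): XOR of data positions = 0⊕1⊕1⊕1⊕1⊕0⊕1 = 1
p4 (pos 4,5,6,7,12,13,14,15): XOR of data positions = 1⊕1⊕1⊕0⊕1⊕0⊕1 = 1
p8 (pos 8,9,10,11,12,13,14,15): XOR of data positions = 1⊕1⊕1⊕0⊕1⊕0⊕1 = 1
Codeword: 010111111110101

010111111110101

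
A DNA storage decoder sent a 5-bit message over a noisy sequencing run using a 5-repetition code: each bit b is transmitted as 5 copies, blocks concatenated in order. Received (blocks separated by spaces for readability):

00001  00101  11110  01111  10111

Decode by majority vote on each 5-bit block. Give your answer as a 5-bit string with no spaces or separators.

Block 1 (00001): 1 one → 0
Block 2 (00101): 2 ones → 0
Block 3 (11110): 4 ones → 1
Block 4 (01111): 4 ones → 1
Block 5 (10111): 4 ones → 1

00111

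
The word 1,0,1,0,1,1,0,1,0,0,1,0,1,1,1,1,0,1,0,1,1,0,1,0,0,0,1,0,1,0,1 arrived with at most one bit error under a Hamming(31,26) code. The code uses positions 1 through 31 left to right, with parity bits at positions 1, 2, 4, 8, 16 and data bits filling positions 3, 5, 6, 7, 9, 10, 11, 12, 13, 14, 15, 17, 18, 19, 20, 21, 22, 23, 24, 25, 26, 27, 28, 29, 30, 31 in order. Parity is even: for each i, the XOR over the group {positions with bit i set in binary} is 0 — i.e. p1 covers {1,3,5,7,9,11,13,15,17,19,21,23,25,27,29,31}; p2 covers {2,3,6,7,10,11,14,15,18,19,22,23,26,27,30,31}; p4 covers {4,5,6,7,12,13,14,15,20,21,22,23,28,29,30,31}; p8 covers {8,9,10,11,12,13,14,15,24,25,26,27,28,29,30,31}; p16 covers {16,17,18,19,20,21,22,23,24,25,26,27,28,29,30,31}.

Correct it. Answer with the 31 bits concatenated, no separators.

s1 (pos 1,3,5,7,9,11,13,15,17,19,21,23,25,27,29,31): 1⊕1⊕1⊕0⊕0⊕1⊕1⊕1⊕0⊕0⊕1⊕1⊕0⊕1⊕1⊕1 = 1
s2 (pos 2,3,6,7,10,11,14,15,18,19,22,23,26,27,30,31): 0⊕1⊕1⊕0⊕0⊕1⊕1⊕1⊕1⊕0⊕0⊕1⊕0⊕1⊕0⊕1 = 1
s4 (pos 4,5,6,7,12,13,14,15,20,21,22,23,28,29,30,31): 0⊕1⊕1⊕0⊕0⊕1⊕1⊕1⊕1⊕1⊕0⊕1⊕0⊕1⊕0⊕1 = 0
s8 (pos 8,9,10,11,12,13,14,15,24,25,26,27,28,29,30,31): 1⊕0⊕0⊕1⊕0⊕1⊕1⊕1⊕0⊕0⊕0⊕1⊕0⊕1⊕0⊕1 = 0
s16 (pos 16,17,18,19,20,21,22,23,24,25,26,27,28,29,30,31): 1⊕0⊕1⊕0⊕1⊕1⊕0⊕1⊕0⊕0⊕0⊕1⊕0⊕1⊕0⊕1 = 0
Syndrome s16…s1 = 00011 → error at position 3.
Flip position 3: 1010110100101111010110100010101 → 1000110100101111010110100010101

1000110100101111010110100010101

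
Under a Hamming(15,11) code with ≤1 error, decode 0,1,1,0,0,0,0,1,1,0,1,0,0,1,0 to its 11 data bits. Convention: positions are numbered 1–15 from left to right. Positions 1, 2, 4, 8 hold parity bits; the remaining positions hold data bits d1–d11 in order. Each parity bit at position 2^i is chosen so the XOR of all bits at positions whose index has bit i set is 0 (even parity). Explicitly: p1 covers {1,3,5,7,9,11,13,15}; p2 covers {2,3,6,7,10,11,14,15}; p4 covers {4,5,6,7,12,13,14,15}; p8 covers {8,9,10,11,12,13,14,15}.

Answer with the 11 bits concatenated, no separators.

s1 (pos 1,3,5,7,9,11,13,15): 0⊕1⊕0⊕0⊕1⊕1⊕0⊕0 = 1
s2 (pos 2,3,6,7,10,11,14,15): 1⊕1⊕0⊕0⊕0⊕1⊕1⊕0 = 0
s4 (pos 4,5,6,7,12,13,14,15): 0⊕0⊕0⊕0⊕0⊕0⊕1⊕0 = 1
s8 (pos 8,9,10,11,12,13,14,15): 1⊕1⊕0⊕1⊕0⊕0⊕1⊕0 = 0
Syndrome s8…s1 = 0101 → error at position 5.
Flip position 5: 011000011010010 → 011010011010010
Read data bits from positions 3,5,6,7,9,10,11,12,13,14,15: 11001010010

11001010010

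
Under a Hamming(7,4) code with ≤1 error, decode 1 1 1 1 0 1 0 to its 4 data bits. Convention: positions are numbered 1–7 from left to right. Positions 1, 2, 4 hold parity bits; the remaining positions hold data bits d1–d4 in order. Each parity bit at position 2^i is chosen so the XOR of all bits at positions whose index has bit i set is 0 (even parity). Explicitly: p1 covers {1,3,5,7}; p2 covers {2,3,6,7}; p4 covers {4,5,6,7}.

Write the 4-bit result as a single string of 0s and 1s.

1010

s1 (pos 1,3,5,7): 1⊕1⊕0⊕0 = 0
s2 (pos 2,3,6,7): 1⊕1⊕1⊕0 = 1
s4 (pos 4,5,6,7): 1⊕0⊕1⊕0 = 0
Syndrome s4…s1 = 010 → error at position 2.
Flip position 2: 1111010 → 1011010
Read data bits from positions 3,5,6,7: 1010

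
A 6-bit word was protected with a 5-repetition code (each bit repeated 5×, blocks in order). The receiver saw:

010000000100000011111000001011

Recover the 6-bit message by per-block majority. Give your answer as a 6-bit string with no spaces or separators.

000101

Block 1 (01000): 1 one → 0
Block 2 (00001): 1 one → 0
Block 3 (00000): 0 ones → 0
Block 4 (01111): 4 ones → 1
Block 5 (10000): 1 one → 0
Block 6 (01011): 3 ones → 1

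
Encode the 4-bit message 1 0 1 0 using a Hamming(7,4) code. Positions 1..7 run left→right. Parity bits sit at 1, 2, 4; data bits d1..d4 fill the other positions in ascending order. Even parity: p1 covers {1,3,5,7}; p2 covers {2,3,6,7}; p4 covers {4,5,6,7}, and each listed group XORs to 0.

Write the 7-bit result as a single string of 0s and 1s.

Place data at non-parity positions: p1 p2 1 p4 0 1 0
p1 (pos 1,3,5,7): XOR of data positions = 1⊕0⊕0 = 1
p2 (pos 2,3,6,7): XOR of data positions = 1⊕1⊕0 = 0
p4 (pos 4,5,6,7): XOR of data positions = 0⊕1⊕0 = 1
Codeword: 1011010

1011010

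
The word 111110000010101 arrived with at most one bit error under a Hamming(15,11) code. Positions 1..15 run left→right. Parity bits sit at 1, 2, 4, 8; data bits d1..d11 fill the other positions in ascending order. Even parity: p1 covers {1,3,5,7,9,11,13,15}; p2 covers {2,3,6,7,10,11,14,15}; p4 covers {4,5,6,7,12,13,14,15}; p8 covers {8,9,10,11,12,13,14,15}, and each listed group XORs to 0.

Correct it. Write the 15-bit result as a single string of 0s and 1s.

111110010010101

s1 (pos 1,3,5,7,9,11,13,15): 1⊕1⊕1⊕0⊕0⊕1⊕1⊕1 = 0
s2 (pos 2,3,6,7,10,11,14,15): 1⊕1⊕0⊕0⊕0⊕1⊕0⊕1 = 0
s4 (pos 4,5,6,7,12,13,14,15): 1⊕1⊕0⊕0⊕0⊕1⊕0⊕1 = 0
s8 (pos 8,9,10,11,12,13,14,15): 0⊕0⊕0⊕1⊕0⊕1⊕0⊕1 = 1
Syndrome s8…s1 = 1000 → error at position 8.
Flip position 8: 111110000010101 → 111110010010101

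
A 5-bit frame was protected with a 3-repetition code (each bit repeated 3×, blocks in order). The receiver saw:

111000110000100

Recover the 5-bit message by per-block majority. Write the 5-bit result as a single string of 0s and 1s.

Block 1 (111): 3 ones → 1
Block 2 (000): 0 ones → 0
Block 3 (110): 2 ones → 1
Block 4 (000): 0 ones → 0
Block 5 (100): 1 one → 0

10100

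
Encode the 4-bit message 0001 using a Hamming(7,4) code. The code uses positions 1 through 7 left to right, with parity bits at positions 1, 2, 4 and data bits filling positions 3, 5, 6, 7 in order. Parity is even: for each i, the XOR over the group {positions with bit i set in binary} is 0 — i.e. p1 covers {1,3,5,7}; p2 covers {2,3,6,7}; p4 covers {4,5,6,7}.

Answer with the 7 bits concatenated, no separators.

Place data at non-parity positions: p1 p2 0 p4 0 0 1
p1 (pos 1,3,5,7): XOR of data positions = 0⊕0⊕1 = 1
p2 (pos 2,3,6,7): XOR of data positions = 0⊕0⊕1 = 1
p4 (pos 4,5,6,7): XOR of data positions = 0⊕0⊕1 = 1
Codeword: 1101001

1101001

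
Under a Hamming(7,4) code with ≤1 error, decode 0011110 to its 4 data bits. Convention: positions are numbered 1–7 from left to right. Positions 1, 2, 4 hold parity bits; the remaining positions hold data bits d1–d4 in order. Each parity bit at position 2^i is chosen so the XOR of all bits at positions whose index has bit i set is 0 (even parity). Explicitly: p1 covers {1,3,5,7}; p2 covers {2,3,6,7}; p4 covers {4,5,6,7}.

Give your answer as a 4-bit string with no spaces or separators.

s1 (pos 1,3,5,7): 0⊕1⊕1⊕0 = 0
s2 (pos 2,3,6,7): 0⊕1⊕1⊕0 = 0
s4 (pos 4,5,6,7): 1⊕1⊕1⊕0 = 1
Syndrome s4…s1 = 100 → error at position 4.
Flip position 4: 0011110 → 0010110
Read data bits from positions 3,5,6,7: 1110

1110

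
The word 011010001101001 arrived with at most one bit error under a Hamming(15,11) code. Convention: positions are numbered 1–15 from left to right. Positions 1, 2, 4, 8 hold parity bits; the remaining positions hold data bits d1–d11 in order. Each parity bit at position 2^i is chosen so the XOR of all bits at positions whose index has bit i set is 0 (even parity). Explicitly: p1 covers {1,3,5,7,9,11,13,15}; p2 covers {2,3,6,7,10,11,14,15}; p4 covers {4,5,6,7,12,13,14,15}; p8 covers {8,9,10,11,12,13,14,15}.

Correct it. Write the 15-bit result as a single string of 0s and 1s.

s1 (pos 1,3,5,7,9,11,13,15): 0⊕1⊕1⊕0⊕1⊕0⊕0⊕1 = 0
s2 (pos 2,3,6,7,10,11,14,15): 1⊕1⊕0⊕0⊕1⊕0⊕0⊕1 = 0
s4 (pos 4,5,6,7,12,13,14,15): 0⊕1⊕0⊕0⊕1⊕0⊕0⊕1 = 1
s8 (pos 8,9,10,11,12,13,14,15): 0⊕1⊕1⊕0⊕1⊕0⊕0⊕1 = 0
Syndrome s8…s1 = 0100 → error at position 4.
Flip position 4: 011010001101001 → 011110001101001

011110001101001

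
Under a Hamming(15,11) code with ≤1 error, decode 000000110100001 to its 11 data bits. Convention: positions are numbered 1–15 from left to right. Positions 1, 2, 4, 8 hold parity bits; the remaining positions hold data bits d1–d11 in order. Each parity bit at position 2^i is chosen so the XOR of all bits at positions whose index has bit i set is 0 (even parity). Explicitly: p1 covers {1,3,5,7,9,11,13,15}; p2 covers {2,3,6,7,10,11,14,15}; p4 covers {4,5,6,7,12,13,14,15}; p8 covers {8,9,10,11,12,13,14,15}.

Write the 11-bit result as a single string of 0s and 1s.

00010000001

s1 (pos 1,3,5,7,9,11,13,15): 0⊕0⊕0⊕1⊕0⊕0⊕0⊕1 = 0
s2 (pos 2,3,6,7,10,11,14,15): 0⊕0⊕0⊕1⊕1⊕0⊕0⊕1 = 1
s4 (pos 4,5,6,7,12,13,14,15): 0⊕0⊕0⊕1⊕0⊕0⊕0⊕1 = 0
s8 (pos 8,9,10,11,12,13,14,15): 1⊕0⊕1⊕0⊕0⊕0⊕0⊕1 = 1
Syndrome s8…s1 = 1010 → error at position 10.
Flip position 10: 000000110100001 → 000000110000001
Read data bits from positions 3,5,6,7,9,10,11,12,13,14,15: 00010000001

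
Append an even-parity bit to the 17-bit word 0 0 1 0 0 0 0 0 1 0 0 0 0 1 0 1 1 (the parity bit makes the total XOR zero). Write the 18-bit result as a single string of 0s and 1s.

001000001000010111

XOR of the 17 data bits: 0⊕0⊕1⊕0⊕0⊕0⊕0⊕0⊕1⊕0⊕0⊕0⊕0⊕1⊕0⊕1⊕1 = 1
Parity bit = 1 (so all 18 bits XOR to 0).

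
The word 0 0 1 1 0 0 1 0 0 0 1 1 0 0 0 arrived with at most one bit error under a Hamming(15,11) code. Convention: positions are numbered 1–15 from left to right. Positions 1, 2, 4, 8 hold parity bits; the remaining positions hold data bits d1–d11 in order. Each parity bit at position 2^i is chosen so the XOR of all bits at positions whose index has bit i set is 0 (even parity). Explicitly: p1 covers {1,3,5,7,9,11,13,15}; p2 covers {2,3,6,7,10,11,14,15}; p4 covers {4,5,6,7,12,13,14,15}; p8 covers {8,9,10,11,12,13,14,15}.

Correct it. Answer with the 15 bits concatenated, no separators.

001100000011000

s1 (pos 1,3,5,7,9,11,13,15): 0⊕1⊕0⊕1⊕0⊕1⊕0⊕0 = 1
s2 (pos 2,3,6,7,10,11,14,15): 0⊕1⊕0⊕1⊕0⊕1⊕0⊕0 = 1
s4 (pos 4,5,6,7,12,13,14,15): 1⊕0⊕0⊕1⊕1⊕0⊕0⊕0 = 1
s8 (pos 8,9,10,11,12,13,14,15): 0⊕0⊕0⊕1⊕1⊕0⊕0⊕0 = 0
Syndrome s8…s1 = 0111 → error at position 7.
Flip position 7: 001100100011000 → 001100000011000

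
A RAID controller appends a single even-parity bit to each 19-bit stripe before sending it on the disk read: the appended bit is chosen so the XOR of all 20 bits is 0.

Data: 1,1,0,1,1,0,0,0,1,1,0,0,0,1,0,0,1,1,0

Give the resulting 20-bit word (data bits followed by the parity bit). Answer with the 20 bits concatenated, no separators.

11011000110001001101

XOR of the 19 data bits: 1⊕1⊕0⊕1⊕1⊕0⊕0⊕0⊕1⊕1⊕0⊕0⊕0⊕1⊕0⊕0⊕1⊕1⊕0 = 1
Parity bit = 1 (so all 20 bits XOR to 0).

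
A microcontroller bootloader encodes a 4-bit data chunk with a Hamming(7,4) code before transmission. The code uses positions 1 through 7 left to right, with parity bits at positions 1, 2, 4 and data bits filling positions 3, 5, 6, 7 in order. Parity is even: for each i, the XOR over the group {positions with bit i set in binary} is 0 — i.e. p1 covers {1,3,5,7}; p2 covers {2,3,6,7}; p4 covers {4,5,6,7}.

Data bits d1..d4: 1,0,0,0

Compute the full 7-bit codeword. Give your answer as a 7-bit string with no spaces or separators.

1110000

Place data at non-parity positions: p1 p2 1 p4 0 0 0
p1 (pos 1,3,5,7): XOR of data positions = 1⊕0⊕0 = 1
p2 (pos 2,3,6,7): XOR of data positions = 1⊕0⊕0 = 1
p4 (pos 4,5,6,7): XOR of data positions = 0⊕0⊕0 = 0
Codeword: 1110000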